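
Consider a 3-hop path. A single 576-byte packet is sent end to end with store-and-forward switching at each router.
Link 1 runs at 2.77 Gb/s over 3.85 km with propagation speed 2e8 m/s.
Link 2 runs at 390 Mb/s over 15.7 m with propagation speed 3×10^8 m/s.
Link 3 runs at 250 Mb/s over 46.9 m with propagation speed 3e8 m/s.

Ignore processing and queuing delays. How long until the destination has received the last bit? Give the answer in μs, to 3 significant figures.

51.4 μs

L = 576 × 8 = 4608 bits.
Transmission delays (L/R per hop): 1.66354, 11.8154, 18.432 μs; sum = 31.9109 μs.
Propagation delays (d/s per hop): 19.25, 0.0523333, 0.156333 μs; sum = 19.4587 μs.
End-to-end = 51.4 μs.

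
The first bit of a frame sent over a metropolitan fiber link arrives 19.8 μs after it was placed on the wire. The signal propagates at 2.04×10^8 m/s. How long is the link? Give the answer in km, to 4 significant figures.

d = s × t_prop = 204000000 × 1.98e-05 = 4.039 km.

4.039 km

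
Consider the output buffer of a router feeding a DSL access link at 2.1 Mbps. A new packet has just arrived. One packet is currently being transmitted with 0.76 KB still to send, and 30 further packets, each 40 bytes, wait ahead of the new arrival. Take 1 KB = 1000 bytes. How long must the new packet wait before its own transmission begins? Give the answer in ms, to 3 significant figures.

Each queued packet: L/R = 320/2100000 = 0.152381 ms.
30 queued → 4.57143 ms.
Plus remaining 6080 bits of current packet: 2.89524 ms.
Queuing delay = 7.47 ms.

7.47 ms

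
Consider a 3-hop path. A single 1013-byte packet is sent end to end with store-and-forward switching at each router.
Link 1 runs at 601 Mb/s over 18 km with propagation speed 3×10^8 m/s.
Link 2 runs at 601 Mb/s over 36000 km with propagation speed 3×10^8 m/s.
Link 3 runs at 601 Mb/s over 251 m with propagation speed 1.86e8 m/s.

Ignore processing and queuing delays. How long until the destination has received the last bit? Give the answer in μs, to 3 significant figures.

120000 μs

L = 1013 × 8 = 8104 bits.
Transmission delay per hop = L/R = 8104/601000000 = 13.4842 μs; 3 hops → 40.4526 μs.
Propagation delays (d/s per hop): 60, 120000, 1.34946 μs; sum = 120061 μs.
End-to-end = 120000 μs.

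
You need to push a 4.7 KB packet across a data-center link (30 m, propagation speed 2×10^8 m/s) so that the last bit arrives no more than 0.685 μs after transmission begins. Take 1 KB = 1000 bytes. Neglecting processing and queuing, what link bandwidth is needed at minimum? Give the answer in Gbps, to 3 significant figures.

L = 37600 bits.
Propagation delay = 30 / 200000000 = 0.15 μs.
Transmission budget = 0.685 − 0.15 = 0.535 μs.
R ≥ L / t_tx = 37600 bits / 5.35e-07 s = 70.3 Gbps.

70.3 Gbps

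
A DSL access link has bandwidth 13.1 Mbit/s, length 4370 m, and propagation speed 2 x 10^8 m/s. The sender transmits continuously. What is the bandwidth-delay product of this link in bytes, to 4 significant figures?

Propagation delay = 4370 / 200000000 = 2.185e-05 s.
BDP = R × t_prop = 13100000 × 2.185e-05 = 286.235 bits.
In bytes: 286.235/8 = 35.78 bytes.

35.78 bytes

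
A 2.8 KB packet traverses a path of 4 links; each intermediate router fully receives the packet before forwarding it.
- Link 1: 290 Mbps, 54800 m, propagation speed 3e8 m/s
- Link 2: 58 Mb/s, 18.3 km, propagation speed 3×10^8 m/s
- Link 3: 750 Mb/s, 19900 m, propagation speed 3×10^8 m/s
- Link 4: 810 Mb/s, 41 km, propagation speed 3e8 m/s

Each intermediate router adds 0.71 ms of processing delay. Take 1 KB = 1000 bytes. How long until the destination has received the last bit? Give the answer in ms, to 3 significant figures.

L = 22400 bits.
Transmission delays (L/R per hop): 0.0772414, 0.386207, 0.0298667, 0.0276543 ms; sum = 0.520969 ms.
Propagation delays (d/s per hop): 0.182667, 0.061, 0.0663333, 0.136667 ms; sum = 0.446667 ms.
Processing at 3 router(s): 3 × 0.71 ms = 2.13 ms.
End-to-end = 3.10 ms.

3.10 ms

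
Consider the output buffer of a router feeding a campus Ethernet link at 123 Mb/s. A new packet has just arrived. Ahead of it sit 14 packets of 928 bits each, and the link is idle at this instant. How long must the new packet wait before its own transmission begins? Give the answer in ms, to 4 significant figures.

Each queued packet: L/R = 928/123000000 = 0.00754472 ms.
14 queued → 0.105626 ms.
Queuing delay = 0.1056 ms.

0.1056 ms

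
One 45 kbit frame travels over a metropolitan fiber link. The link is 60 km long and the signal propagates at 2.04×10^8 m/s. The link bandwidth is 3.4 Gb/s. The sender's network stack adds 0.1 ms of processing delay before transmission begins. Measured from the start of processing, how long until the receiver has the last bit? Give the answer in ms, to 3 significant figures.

L = 45000 bits.
Transmission delay = L/R = 45000 / 3400000000 = 0.0132353 ms.
Propagation delay = d/s = 60000 m / 204000000 m/s = 0.294118 ms.
Plus processing delay 0.1 ms = 0.1 ms.
Total = 0.407 ms.

0.407 ms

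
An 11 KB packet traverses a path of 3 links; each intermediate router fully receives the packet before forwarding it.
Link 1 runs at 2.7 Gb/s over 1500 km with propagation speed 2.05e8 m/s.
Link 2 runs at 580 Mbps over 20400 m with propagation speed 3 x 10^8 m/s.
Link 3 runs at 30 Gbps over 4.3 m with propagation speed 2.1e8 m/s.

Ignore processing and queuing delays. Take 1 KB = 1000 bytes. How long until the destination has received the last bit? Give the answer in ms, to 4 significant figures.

7.572 ms

L = 88000 bits.
Transmission delays (L/R per hop): 0.0325926, 0.151724, 0.00293333 ms; sum = 0.18725 ms.
Propagation delays (d/s per hop): 7.31707, 0.068, 2.04762e-05 ms; sum = 7.38509 ms.
End-to-end = 7.572 ms.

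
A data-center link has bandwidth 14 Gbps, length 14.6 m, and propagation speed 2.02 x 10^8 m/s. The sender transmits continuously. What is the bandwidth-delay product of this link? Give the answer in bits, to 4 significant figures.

Propagation delay = 14.6 / 202000000 = 7.22772e-08 s.
BDP = R × t_prop = 14000000000 × 7.22772e-08 = 1011.88 bits.

1012 bits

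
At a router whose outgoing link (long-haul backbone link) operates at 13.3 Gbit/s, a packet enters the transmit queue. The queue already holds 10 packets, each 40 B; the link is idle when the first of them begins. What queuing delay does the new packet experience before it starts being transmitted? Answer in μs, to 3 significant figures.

Each queued packet: L/R = 320/13300000000 = 0.0240602 μs.
10 queued → 0.240602 μs.
Queuing delay = 0.241 μs.

0.241 μs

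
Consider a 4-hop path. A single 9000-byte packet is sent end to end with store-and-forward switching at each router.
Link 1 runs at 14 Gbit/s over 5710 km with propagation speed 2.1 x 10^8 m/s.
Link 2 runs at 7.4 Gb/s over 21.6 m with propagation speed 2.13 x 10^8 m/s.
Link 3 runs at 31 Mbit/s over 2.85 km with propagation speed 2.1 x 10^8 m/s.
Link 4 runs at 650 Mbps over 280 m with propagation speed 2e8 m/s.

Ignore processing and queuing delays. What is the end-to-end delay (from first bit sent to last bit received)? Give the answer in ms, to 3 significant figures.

29.7 ms

L = 9000 × 8 = 72000 bits.
Transmission delays (L/R per hop): 0.00514286, 0.00972973, 2.32258, 0.110769 ms; sum = 2.44822 ms.
Propagation delays (d/s per hop): 27.1905, 0.000101408, 0.0135714, 0.0014 ms; sum = 27.2055 ms.
End-to-end = 29.7 ms.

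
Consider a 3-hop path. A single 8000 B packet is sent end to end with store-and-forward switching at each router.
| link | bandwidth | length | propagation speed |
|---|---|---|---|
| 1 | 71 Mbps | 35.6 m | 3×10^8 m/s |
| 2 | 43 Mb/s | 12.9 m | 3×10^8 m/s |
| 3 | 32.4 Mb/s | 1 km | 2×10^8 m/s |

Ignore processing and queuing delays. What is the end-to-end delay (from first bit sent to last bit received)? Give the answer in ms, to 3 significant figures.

4.37 ms

L = 8000 × 8 = 64000 bits.
Transmission delays (L/R per hop): 0.901408, 1.48837, 1.97531 ms; sum = 4.36509 ms.
Propagation delays (d/s per hop): 0.000118667, 4.3e-05, 0.005 ms; sum = 0.00516167 ms.
End-to-end = 4.37 ms.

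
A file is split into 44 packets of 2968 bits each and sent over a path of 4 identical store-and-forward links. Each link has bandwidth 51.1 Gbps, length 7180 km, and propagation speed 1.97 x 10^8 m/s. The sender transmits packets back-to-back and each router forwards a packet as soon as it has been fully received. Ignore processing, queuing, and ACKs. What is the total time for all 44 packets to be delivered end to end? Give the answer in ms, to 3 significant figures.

146 ms

Per-hop transmission t_tx = L/R = 2968/51100000000 = 5.80822e-05 ms.
Per-hop propagation t_prop = 7180000/197000000 = 36.4467 ms.
Pipeline fill: first packet needs 4·t_tx to clear all hops; remaining 43 packets each add one t_tx.
Total = (4+44-1)·t_tx + 4·t_prop = 47·5.80822e-05 + 4·36.4467 = 146 ms.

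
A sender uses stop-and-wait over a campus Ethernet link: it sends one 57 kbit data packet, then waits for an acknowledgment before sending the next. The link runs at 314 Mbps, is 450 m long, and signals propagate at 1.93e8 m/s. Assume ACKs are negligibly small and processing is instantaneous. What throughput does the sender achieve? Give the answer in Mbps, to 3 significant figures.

t_tx = L/R = 57000/314000000 = 0.000181529 s.
t_prop = 450/193000000 = 2.33161e-06 s; RTT = 4.66321e-06 s.
Cycle = t_tx + RTT = 0.000186192 s.
Throughput = L / cycle = 57000 / 0.000186192 = 306 Mbps.

306 Mbps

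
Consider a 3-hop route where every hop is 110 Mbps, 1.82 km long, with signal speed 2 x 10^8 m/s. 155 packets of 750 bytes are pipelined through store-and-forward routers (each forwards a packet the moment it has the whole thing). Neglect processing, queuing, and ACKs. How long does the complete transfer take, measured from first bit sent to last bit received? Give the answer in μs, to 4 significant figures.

Per-hop transmission t_tx = L/R = 6000/110000000 = 54.5455 μs.
Per-hop propagation t_prop = 1820/200000000 = 9.1 μs.
Pipeline fill: first packet needs 3·t_tx to clear all hops; remaining 154 packets each add one t_tx.
Total = (3+155-1)·t_tx + 3·t_prop = 157·54.5455 + 3·9.1 = 8591 μs.

8591 μs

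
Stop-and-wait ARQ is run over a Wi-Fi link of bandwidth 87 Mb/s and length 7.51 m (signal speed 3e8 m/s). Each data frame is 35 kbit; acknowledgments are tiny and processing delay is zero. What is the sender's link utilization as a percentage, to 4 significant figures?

t_tx = L/R = 35000/87000000 = 0.000402299 s.
t_prop = 7.51/300000000 = 2.50333e-08 s; RTT = 5.00667e-08 s.
Cycle = t_tx + RTT = 0.000402349 s.
Utilization = t_tx / cycle = 0.000402299/0.000402349 = 99.99 %.

99.99 %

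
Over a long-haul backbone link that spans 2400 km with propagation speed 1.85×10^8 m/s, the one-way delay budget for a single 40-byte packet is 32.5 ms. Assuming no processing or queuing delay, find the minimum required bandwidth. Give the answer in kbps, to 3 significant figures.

16.4 kbps

L = 320 bits.
Propagation delay = 2400000 / 185000000 = 12.973 ms.
Transmission budget = 32.5 − 12.973 = 19.527 ms.
R ≥ L / t_tx = 320 bits / 0.019527 s = 16.4 kbps.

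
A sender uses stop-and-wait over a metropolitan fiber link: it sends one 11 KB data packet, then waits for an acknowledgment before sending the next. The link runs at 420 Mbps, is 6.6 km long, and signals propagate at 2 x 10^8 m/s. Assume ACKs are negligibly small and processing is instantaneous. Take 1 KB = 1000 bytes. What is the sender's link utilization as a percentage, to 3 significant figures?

t_tx = L/R = 88000/420000000 = 0.000209524 s.
t_prop = 6600/200000000 = 3.3e-05 s; RTT = 6.6e-05 s.
Cycle = t_tx + RTT = 0.000275524 s.
Utilization = t_tx / cycle = 0.000209524/0.000275524 = 76.0 %.

76.0 %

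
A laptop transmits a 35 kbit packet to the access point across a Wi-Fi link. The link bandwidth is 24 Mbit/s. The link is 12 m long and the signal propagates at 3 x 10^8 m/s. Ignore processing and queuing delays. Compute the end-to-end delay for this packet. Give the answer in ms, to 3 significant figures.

L = 35000 bits.
Transmission delay = L/R = 35000 / 24000000 = 1.45833 ms.
Propagation delay = d/s = 12 m / 300000000 m/s = 4e-05 ms.
Total = 1.46 ms.

1.46 ms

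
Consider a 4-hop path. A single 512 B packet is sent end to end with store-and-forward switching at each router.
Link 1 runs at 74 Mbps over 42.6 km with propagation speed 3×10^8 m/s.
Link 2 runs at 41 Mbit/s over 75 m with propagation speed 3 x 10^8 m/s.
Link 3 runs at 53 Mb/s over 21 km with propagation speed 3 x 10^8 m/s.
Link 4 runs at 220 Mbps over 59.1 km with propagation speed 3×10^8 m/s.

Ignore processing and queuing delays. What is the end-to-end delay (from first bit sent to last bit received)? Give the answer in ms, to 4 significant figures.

0.6604 ms

L = 512 × 8 = 4096 bits.
Transmission delays (L/R per hop): 0.0553514, 0.0999024, 0.077283, 0.0186182 ms; sum = 0.251155 ms.
Propagation delays (d/s per hop): 0.142, 0.00025, 0.07, 0.197 ms; sum = 0.40925 ms.
End-to-end = 0.6604 ms.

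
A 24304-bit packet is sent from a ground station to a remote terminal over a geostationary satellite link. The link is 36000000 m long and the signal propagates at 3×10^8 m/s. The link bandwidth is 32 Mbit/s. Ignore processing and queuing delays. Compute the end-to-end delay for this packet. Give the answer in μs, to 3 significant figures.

121000 μs

Transmission delay = L/R = 24304 / 32000000 = 759.5 μs.
Propagation delay = d/s = 36000000 m / 300000000 m/s = 120000 μs.
Total = 121000 μs.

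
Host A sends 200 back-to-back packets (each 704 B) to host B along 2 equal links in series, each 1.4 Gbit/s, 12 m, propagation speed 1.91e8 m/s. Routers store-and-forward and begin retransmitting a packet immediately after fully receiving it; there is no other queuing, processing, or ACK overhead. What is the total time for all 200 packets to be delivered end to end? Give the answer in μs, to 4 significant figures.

808.7 μs

Per-hop transmission t_tx = L/R = 5632/1400000000 = 4.02286 μs.
Per-hop propagation t_prop = 12/191000000 = 0.0628272 μs.
Pipeline fill: first packet needs 2·t_tx to clear all hops; remaining 199 packets each add one t_tx.
Total = (2+200-1)·t_tx + 2·t_prop = 201·4.02286 + 2·0.0628272 = 808.7 μs.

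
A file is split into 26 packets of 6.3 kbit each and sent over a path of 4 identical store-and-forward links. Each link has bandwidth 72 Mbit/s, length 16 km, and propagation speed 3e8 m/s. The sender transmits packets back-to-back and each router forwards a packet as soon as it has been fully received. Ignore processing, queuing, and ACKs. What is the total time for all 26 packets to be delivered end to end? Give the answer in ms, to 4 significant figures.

2.751 ms

Per-hop transmission t_tx = L/R = 6300/72000000 = 0.0875 ms.
Per-hop propagation t_prop = 16000/300000000 = 0.0533333 ms.
Pipeline fill: first packet needs 4·t_tx to clear all hops; remaining 25 packets each add one t_tx.
Total = (4+26-1)·t_tx + 4·t_prop = 29·0.0875 + 4·0.0533333 = 2.751 ms.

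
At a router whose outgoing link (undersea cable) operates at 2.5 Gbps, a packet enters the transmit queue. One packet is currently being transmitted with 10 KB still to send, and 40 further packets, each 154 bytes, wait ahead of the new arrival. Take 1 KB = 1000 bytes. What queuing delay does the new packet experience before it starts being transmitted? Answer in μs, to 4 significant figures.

51.71 μs

Each queued packet: L/R = 1232/2500000000 = 0.4928 μs.
40 queued → 19.712 μs.
Plus remaining 80000 bits of current packet: 32 μs.
Queuing delay = 51.71 μs.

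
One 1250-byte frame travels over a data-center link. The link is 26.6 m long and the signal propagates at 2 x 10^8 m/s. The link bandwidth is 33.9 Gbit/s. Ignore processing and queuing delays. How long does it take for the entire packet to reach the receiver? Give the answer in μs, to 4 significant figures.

0.4280 μs

L = 1250 × 8 = 10000 bits.
Transmission delay = L/R = 10000 / 33900000000 = 0.294985 μs.
Propagation delay = d/s = 26.6 m / 200000000 m/s = 0.133 μs.
Total = 0.4280 μs.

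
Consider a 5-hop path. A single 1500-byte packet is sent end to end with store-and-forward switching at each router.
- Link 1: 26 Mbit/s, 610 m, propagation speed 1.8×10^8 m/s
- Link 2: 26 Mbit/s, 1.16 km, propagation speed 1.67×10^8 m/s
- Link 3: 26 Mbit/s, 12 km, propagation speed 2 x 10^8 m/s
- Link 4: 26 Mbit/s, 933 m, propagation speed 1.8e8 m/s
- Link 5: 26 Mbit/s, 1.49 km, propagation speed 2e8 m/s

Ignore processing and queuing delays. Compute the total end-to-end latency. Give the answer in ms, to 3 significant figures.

2.39 ms

L = 1500 × 8 = 12000 bits.
Transmission delay per hop = L/R = 12000/26000000 = 0.461538 ms; 5 hops → 2.30769 ms.
Propagation delays (d/s per hop): 0.00338889, 0.00694611, 0.06, 0.00518333, 0.00745 ms; sum = 0.0829683 ms.
End-to-end = 2.39 ms.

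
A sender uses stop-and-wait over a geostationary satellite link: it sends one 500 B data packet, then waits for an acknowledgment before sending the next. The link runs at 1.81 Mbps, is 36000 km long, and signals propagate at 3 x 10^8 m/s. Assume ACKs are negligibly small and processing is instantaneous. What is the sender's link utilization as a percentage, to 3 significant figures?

0.912 %

t_tx = L/R = 4000/1810000 = 0.00220994 s.
t_prop = 36000000/300000000 = 0.12 s; RTT = 0.24 s.
Cycle = t_tx + RTT = 0.24221 s.
Utilization = t_tx / cycle = 0.00220994/0.24221 = 0.912 %.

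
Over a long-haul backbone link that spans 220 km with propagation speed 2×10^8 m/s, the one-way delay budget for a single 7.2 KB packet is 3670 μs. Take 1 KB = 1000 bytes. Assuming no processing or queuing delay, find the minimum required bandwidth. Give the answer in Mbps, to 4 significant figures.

L = 57600 bits.
Propagation delay = 220000 / 200000000 = 1100 μs.
Transmission budget = 3670 − 1100 = 2570 μs.
R ≥ L / t_tx = 57600 bits / 0.00257 s = 22.41 Mbps.

22.41 Mbps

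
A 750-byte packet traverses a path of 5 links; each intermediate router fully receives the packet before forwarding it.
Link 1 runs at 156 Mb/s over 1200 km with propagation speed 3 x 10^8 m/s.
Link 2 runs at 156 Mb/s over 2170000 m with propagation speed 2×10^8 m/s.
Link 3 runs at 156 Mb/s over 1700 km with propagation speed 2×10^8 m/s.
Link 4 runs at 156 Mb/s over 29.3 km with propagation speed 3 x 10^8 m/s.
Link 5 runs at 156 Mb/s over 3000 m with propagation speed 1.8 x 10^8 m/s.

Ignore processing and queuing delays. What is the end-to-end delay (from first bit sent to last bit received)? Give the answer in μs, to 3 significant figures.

L = 750 × 8 = 6000 bits.
Transmission delay per hop = L/R = 6000/156000000 = 38.4615 μs; 5 hops → 192.308 μs.
Propagation delays (d/s per hop): 4000, 10850, 8500, 97.6667, 16.6667 μs; sum = 23464.3 μs.
End-to-end = 23700 μs.

23700 μs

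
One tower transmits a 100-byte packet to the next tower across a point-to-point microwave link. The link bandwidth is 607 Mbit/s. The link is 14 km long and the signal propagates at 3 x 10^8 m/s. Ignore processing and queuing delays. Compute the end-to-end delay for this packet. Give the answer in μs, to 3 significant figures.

L = 100 × 8 = 800 bits.
Transmission delay = L/R = 800 / 607000000 = 1.31796 μs.
Propagation delay = d/s = 14000 m / 300000000 m/s = 46.6667 μs.
Total = 48.0 μs.

48.0 μs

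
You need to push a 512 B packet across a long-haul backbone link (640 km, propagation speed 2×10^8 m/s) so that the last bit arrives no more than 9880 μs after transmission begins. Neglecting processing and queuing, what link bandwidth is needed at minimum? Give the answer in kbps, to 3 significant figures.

613 kbps

L = 4096 bits.
Propagation delay = 640000 / 200000000 = 3200 μs.
Transmission budget = 9880 − 3200 = 6680 μs.
R ≥ L / t_tx = 4096 bits / 0.00668 s = 613 kbps.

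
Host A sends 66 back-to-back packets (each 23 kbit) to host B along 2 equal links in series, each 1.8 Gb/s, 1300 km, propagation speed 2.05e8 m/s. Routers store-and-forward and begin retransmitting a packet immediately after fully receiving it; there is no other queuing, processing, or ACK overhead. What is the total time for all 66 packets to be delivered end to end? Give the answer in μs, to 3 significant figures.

13500 μs

Per-hop transmission t_tx = L/R = 23000/1800000000 = 12.7778 μs.
Per-hop propagation t_prop = 1300000/2.05e+08 = 6341.46 μs.
Pipeline fill: first packet needs 2·t_tx to clear all hops; remaining 65 packets each add one t_tx.
Total = (2+66-1)·t_tx + 2·t_prop = 67·12.7778 + 2·6341.46 = 13500 μs.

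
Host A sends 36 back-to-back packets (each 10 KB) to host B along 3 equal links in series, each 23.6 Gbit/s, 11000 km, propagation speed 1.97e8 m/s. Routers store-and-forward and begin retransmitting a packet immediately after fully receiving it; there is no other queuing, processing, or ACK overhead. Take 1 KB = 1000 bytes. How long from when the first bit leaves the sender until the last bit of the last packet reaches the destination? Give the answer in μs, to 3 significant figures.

168000 μs

Per-hop transmission t_tx = L/R = 80000/23600000000 = 3.38983 μs.
Per-hop propagation t_prop = 11000000/197000000 = 55837.6 μs.
Pipeline fill: first packet needs 3·t_tx to clear all hops; remaining 35 packets each add one t_tx.
Total = (3+36-1)·t_tx + 3·t_prop = 38·3.38983 + 3·55837.6 = 168000 μs.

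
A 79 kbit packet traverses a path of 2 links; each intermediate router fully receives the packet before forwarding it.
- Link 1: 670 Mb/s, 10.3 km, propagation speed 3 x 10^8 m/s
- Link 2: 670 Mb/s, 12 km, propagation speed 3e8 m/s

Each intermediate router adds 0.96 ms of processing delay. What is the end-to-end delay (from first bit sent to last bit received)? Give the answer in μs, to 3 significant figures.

L = 79000 bits.
Transmission delay per hop = L/R = 79000/670000000 = 117.91 μs; 2 hops → 235.821 μs.
Propagation delays (d/s per hop): 34.3333, 40 μs; sum = 74.3333 μs.
Processing at 1 router(s): 1 × 0.96 ms = 960 μs.
End-to-end = 1270 μs.

1270 μs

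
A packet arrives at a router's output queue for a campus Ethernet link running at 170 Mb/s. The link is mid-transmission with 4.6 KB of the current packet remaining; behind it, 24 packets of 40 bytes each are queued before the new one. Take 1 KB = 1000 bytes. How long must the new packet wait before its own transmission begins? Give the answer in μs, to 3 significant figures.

Each queued packet: L/R = 320/170000000 = 1.88235 μs.
24 queued → 45.1765 μs.
Plus remaining 36800 bits of current packet: 216.471 μs.
Queuing delay = 262 μs.

262 μs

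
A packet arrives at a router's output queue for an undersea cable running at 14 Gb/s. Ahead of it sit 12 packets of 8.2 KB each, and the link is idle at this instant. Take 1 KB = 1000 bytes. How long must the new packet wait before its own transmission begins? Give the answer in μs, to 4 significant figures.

Each queued packet: L/R = 65600/14000000000 = 4.68571 μs.
12 queued → 56.2286 μs.
Queuing delay = 56.23 μs.

56.23 μs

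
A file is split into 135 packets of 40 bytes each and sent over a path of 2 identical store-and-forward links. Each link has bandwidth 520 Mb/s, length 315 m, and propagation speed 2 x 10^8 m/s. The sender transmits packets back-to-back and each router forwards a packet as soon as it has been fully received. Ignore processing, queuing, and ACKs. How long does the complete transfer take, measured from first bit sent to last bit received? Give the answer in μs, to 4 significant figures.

86.84 μs

Per-hop transmission t_tx = L/R = 320/520000000 = 0.615385 μs.
Per-hop propagation t_prop = 315/200000000 = 1.575 μs.
Pipeline fill: first packet needs 2·t_tx to clear all hops; remaining 134 packets each add one t_tx.
Total = (2+135-1)·t_tx + 2·t_prop = 136·0.615385 + 2·1.575 = 86.84 μs.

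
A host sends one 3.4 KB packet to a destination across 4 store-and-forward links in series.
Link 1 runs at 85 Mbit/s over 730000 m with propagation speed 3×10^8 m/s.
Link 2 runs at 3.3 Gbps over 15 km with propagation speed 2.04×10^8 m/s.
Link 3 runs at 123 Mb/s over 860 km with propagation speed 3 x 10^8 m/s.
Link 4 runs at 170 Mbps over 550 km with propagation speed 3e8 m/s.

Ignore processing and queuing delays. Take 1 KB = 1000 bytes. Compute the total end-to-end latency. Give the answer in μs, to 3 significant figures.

7920 μs

L = 27200 bits.
Transmission delays (L/R per hop): 320, 8.24242, 221.138, 160 μs; sum = 709.381 μs.
Propagation delays (d/s per hop): 2433.33, 73.5294, 2866.67, 1833.33 μs; sum = 7206.86 μs.
End-to-end = 7920 μs.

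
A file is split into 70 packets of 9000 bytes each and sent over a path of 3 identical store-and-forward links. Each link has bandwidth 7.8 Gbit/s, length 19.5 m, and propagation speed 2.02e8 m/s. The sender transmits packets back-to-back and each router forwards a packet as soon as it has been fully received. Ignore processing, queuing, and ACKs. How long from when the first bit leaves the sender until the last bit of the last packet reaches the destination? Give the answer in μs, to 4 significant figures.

664.9 μs

Per-hop transmission t_tx = L/R = 72000/7800000000 = 9.23077 μs.
Per-hop propagation t_prop = 19.5/202000000 = 0.0965347 μs.
Pipeline fill: first packet needs 3·t_tx to clear all hops; remaining 69 packets each add one t_tx.
Total = (3+70-1)·t_tx + 3·t_prop = 72·9.23077 + 3·0.0965347 = 664.9 μs.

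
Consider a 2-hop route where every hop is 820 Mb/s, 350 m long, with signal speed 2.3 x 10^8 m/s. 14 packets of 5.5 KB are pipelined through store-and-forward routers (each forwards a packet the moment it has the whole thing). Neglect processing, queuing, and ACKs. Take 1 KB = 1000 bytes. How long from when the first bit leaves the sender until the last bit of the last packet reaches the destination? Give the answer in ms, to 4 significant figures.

0.8079 ms

Per-hop transmission t_tx = L/R = 44000/820000000 = 0.0536585 ms.
Per-hop propagation t_prop = 350/2.3e+08 = 0.00152174 ms.
Pipeline fill: first packet needs 2·t_tx to clear all hops; remaining 13 packets each add one t_tx.
Total = (2+14-1)·t_tx + 2·t_prop = 15·0.0536585 + 2·0.00152174 = 0.8079 ms.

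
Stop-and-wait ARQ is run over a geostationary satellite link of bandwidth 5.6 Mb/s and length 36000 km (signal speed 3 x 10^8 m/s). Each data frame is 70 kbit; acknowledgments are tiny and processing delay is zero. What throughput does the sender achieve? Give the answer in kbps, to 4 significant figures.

277.2 kbps

t_tx = L/R = 70000/5600000 = 0.0125 s.
t_prop = 36000000/300000000 = 0.12 s; RTT = 0.24 s.
Cycle = t_tx + RTT = 0.2525 s.
Throughput = L / cycle = 70000 / 0.2525 = 277.2 kbps.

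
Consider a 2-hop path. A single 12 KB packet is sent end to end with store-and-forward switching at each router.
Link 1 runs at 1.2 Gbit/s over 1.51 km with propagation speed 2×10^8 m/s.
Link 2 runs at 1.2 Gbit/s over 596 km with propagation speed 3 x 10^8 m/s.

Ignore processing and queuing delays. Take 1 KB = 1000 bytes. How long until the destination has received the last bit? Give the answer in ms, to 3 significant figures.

L = 96000 bits.
Transmission delay per hop = L/R = 96000/1200000000 = 0.08 ms; 2 hops → 0.16 ms.
Propagation delays (d/s per hop): 0.00755, 1.98667 ms; sum = 1.99422 ms.
End-to-end = 2.15 ms.

2.15 ms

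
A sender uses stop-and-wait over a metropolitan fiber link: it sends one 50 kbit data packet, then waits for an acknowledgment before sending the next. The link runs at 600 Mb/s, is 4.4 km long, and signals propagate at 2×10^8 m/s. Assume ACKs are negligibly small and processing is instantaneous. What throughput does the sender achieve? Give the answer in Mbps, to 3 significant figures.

393 Mbps

t_tx = L/R = 50000/600000000 = 8.33333e-05 s.
t_prop = 4400/200000000 = 2.2e-05 s; RTT = 4.4e-05 s.
Cycle = t_tx + RTT = 0.000127333 s.
Throughput = L / cycle = 50000 / 0.000127333 = 393 Mbps.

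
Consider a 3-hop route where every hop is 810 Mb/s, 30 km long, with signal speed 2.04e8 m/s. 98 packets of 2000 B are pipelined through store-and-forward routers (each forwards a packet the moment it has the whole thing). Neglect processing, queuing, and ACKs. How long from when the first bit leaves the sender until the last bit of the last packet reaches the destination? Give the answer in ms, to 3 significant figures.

Per-hop transmission t_tx = L/R = 16000/810000000 = 0.0197531 ms.
Per-hop propagation t_prop = 30000/204000000 = 0.147059 ms.
Pipeline fill: first packet needs 3·t_tx to clear all hops; remaining 97 packets each add one t_tx.
Total = (3+98-1)·t_tx + 3·t_prop = 100·0.0197531 + 3·0.147059 = 2.42 ms.

2.42 ms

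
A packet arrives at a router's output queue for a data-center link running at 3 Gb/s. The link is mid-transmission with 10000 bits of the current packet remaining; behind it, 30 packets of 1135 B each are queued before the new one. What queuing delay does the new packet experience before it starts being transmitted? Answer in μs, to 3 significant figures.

94.1 μs

Each queued packet: L/R = 9080/3000000000 = 3.02667 μs.
30 queued → 90.8 μs.
Plus remaining 10000 bits of current packet: 3.33333 μs.
Queuing delay = 94.1 μs.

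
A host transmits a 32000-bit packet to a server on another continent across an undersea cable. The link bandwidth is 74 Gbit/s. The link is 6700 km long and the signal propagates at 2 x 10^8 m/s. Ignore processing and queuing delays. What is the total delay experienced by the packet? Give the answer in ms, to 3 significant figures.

Transmission delay = L/R = 32000 / 74000000000 = 0.000432432 ms.
Propagation delay = d/s = 6700000 m / 200000000 m/s = 33.5 ms.
Total = 33.5 ms.

33.5 ms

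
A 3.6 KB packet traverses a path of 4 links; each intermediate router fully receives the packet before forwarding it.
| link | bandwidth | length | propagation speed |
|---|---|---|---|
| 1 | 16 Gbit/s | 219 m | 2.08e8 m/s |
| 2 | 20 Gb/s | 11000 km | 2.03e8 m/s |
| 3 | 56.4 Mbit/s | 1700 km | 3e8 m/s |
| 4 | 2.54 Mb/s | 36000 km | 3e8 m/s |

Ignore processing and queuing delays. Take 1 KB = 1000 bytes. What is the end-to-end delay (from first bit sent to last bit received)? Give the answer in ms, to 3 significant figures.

L = 28800 bits.
Transmission delays (L/R per hop): 0.0018, 0.00144, 0.510638, 11.3386 ms; sum = 11.8525 ms.
Propagation delays (d/s per hop): 0.00105288, 54.1872, 5.66667, 120 ms; sum = 179.855 ms.
End-to-end = 192 ms.

192 ms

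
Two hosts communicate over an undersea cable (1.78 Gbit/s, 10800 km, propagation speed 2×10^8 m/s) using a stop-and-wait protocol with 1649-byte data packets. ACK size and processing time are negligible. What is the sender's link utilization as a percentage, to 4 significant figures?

t_tx = L/R = 13192/1780000000 = 7.41124e-06 s.
t_prop = 10800000/200000000 = 0.054 s; RTT = 0.108 s.
Cycle = t_tx + RTT = 0.108007 s.
Utilization = t_tx / cycle = 7.41124e-06/0.108007 = 0.006862 %.

0.006862 %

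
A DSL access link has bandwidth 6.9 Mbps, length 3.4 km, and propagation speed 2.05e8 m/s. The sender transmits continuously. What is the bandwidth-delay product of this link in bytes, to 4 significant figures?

14.30 bytes

Propagation delay = 3400 / 2.05e+08 = 1.65854e-05 s.
BDP = R × t_prop = 6900000 × 1.65854e-05 = 114.439 bits.
In bytes: 114.439/8 = 14.30 bytes.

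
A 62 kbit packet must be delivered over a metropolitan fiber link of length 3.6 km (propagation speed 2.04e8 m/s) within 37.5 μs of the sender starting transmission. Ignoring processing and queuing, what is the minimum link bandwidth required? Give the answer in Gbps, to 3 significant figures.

3.12 Gbps

Propagation delay = 3600 / 204000000 = 17.6471 μs.
Transmission budget = 37.5 − 17.6471 = 19.8529 μs.
R ≥ L / t_tx = 62000 bits / 1.98529e-05 s = 3.12 Gbps.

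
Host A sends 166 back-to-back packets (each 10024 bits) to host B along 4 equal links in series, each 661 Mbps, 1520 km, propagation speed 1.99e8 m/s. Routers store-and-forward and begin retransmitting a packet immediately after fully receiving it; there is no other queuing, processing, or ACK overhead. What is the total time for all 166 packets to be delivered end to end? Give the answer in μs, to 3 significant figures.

33100 μs

Per-hop transmission t_tx = L/R = 10024/661000000 = 15.1649 μs.
Per-hop propagation t_prop = 1520000/199000000 = 7638.19 μs.
Pipeline fill: first packet needs 4·t_tx to clear all hops; remaining 165 packets each add one t_tx.
Total = (4+166-1)·t_tx + 4·t_prop = 169·15.1649 + 4·7638.19 = 33100 μs.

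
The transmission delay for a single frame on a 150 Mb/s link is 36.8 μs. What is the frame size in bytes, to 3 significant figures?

690 bytes

L = R × t_tx = 150000000 b/s × 3.68e-05 s = 5520 bits.
In bytes: 5520 / 8 = 690 bytes.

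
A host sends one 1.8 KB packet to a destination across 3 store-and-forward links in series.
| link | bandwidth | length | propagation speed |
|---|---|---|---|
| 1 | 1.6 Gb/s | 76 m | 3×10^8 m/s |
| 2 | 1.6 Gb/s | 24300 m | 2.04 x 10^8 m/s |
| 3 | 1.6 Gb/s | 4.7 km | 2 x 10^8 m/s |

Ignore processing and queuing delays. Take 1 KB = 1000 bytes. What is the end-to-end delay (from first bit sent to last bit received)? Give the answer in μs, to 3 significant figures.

L = 14400 bits.
Transmission delay per hop = L/R = 14400/1600000000 = 9 μs; 3 hops → 27 μs.
Propagation delays (d/s per hop): 0.253333, 119.118, 23.5 μs; sum = 142.871 μs.
End-to-end = 170 μs.

170 μs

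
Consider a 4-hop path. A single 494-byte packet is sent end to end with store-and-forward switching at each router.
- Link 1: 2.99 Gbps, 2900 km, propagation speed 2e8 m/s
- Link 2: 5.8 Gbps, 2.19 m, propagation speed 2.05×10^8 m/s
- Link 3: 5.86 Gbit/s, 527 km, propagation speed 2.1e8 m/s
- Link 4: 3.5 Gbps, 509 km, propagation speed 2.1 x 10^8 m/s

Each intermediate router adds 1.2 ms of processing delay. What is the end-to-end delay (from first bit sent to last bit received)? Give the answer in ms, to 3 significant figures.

L = 494 × 8 = 3952 bits.
Transmission delays (L/R per hop): 0.00132174, 0.000681379, 0.000674403, 0.00112914 ms; sum = 0.00380666 ms.
Propagation delays (d/s per hop): 14.5, 1.06829e-05, 2.50952, 2.42381 ms; sum = 19.4333 ms.
Processing at 3 router(s): 3 × 1.2 ms = 3.6 ms.
End-to-end = 23.0 ms.

23.0 ms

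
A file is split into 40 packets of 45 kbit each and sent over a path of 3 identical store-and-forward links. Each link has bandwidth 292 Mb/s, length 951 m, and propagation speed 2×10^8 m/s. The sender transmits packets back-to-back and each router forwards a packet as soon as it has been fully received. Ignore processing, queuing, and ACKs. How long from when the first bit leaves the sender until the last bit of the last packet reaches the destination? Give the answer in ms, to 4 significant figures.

Per-hop transmission t_tx = L/R = 45000/292000000 = 0.15411 ms.
Per-hop propagation t_prop = 951/200000000 = 0.004755 ms.
Pipeline fill: first packet needs 3·t_tx to clear all hops; remaining 39 packets each add one t_tx.
Total = (3+40-1)·t_tx + 3·t_prop = 42·0.15411 + 3·0.004755 = 6.487 ms.

6.487 ms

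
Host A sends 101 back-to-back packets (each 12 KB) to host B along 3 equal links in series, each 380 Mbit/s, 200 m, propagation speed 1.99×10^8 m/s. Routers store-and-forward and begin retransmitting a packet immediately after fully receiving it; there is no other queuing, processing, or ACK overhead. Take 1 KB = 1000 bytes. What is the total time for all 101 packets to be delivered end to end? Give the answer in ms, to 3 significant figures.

Per-hop transmission t_tx = L/R = 96000/380000000 = 0.252632 ms.
Per-hop propagation t_prop = 200/199000000 = 0.00100503 ms.
Pipeline fill: first packet needs 3·t_tx to clear all hops; remaining 100 packets each add one t_tx.
Total = (3+101-1)·t_tx + 3·t_prop = 103·0.252632 + 3·0.00100503 = 26.0 ms.

26.0 ms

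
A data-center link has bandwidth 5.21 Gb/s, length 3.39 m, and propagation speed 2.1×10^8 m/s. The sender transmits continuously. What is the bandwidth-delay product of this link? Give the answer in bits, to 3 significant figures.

84.1 bits

Propagation delay = 3.39 / 210000000 = 1.61429e-08 s.
BDP = R × t_prop = 5210000000 × 1.61429e-08 = 84.1043 bits.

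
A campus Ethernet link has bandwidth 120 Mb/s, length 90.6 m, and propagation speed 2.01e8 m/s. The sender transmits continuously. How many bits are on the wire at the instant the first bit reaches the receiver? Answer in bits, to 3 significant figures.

54.1 bits

Propagation delay = 90.6 / 2.01e+08 = 4.50746e-07 s.
BDP = R × t_prop = 120000000 × 4.50746e-07 = 54.0896 bits.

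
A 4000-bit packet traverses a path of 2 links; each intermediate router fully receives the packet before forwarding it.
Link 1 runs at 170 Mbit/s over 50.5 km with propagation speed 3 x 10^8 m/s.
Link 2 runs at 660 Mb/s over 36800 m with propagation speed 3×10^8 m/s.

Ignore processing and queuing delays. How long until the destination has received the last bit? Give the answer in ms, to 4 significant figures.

0.3206 ms

Transmission delays (L/R per hop): 0.0235294, 0.00606061 ms; sum = 0.02959 ms.
Propagation delays (d/s per hop): 0.168333, 0.122667 ms; sum = 0.291 ms.
End-to-end = 0.3206 ms.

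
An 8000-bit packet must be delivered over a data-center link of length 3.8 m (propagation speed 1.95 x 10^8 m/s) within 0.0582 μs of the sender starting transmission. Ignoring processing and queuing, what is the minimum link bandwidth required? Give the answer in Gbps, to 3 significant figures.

Propagation delay = 3.8 / 195000000 = 0.0194872 μs.
Transmission budget = 0.0582 − 0.0194872 = 0.0387128 μs.
R ≥ L / t_tx = 8000 bits / 3.87128e-08 s = 207 Gbps.

207 Gbps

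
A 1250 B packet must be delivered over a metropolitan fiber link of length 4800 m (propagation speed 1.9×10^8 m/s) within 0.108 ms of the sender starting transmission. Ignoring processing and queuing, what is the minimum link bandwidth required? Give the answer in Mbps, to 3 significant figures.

L = 10000 bits.
Propagation delay = 4800 / 190000000 = 0.0252632 ms.
Transmission budget = 0.108 − 0.0252632 = 0.0827368 ms.
R ≥ L / t_tx = 10000 bits / 8.27368e-05 s = 121 Mbps.

121 Mbps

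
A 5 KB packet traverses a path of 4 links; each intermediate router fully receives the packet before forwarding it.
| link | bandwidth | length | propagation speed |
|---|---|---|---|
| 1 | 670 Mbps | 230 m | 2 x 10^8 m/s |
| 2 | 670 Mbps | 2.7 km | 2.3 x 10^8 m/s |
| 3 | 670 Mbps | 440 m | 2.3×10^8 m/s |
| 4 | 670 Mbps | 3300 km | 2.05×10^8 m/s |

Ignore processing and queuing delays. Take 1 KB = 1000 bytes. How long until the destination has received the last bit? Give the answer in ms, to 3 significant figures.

16.4 ms

L = 40000 bits.
Transmission delay per hop = L/R = 40000/670000000 = 0.0597015 ms; 4 hops → 0.238806 ms.
Propagation delays (d/s per hop): 0.00115, 0.0117391, 0.00191304, 16.0976 ms; sum = 16.1124 ms.
End-to-end = 16.4 ms.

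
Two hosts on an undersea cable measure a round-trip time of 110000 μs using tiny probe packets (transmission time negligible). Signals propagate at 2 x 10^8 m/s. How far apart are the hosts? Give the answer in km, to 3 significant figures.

11000 km

One-way propagation = RTT/2 = 55000 μs.
d = s × t = 200000000 × 0.055 = 11000 km.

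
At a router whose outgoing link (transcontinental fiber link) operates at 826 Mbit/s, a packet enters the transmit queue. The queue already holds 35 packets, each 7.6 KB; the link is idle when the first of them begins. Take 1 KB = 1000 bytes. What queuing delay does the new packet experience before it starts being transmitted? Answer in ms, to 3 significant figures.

Each queued packet: L/R = 60800/826000000 = 0.0736077 ms.
35 queued → 2.57627 ms.
Queuing delay = 2.58 ms.

2.58 ms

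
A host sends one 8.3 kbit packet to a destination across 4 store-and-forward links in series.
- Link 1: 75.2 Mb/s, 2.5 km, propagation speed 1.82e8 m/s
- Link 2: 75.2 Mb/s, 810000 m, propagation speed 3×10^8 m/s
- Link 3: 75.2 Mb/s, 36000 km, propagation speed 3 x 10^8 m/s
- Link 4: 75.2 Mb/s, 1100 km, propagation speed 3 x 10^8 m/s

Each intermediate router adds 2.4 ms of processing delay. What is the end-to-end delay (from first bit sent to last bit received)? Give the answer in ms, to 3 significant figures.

134 ms

L = 8300 bits.
Transmission delay per hop = L/R = 8300/75200000 = 0.110372 ms; 4 hops → 0.441489 ms.
Propagation delays (d/s per hop): 0.0137363, 2.7, 120, 3.66667 ms; sum = 126.38 ms.
Processing at 3 router(s): 3 × 2.4 ms = 7.2 ms.
End-to-end = 134 ms.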